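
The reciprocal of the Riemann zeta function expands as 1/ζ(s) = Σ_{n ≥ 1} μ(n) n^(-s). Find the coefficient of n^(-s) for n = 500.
μ(500) = 0

Factor n = 500 = 2^2 · 5^3. μ(n) = 0 if any exponent ≥ 2 (not squarefree); otherwise μ(n) = (−1)^{ω(n)} where ω(n) is the number of distinct prime factors. Applying: μ(500) = 0.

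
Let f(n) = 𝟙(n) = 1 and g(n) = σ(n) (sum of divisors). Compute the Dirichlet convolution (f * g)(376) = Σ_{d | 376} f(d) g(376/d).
(𝟙 * σ)(376) = 1274

Divisors of 376: [1, 2, 4, 8, 47, 94, 188, 376]. For each d | 376:
  d = 1: 𝟙(1) · σ(376/1) = 1 · 720 = 720
  d = 2: 𝟙(2) · σ(376/2) = 1 · 336 = 336
  d = 4: 𝟙(4) · σ(376/4) = 1 · 144 = 144
  d = 8: 𝟙(8) · σ(376/8) = 1 · 48 = 48
  d = 47: 𝟙(47) · σ(376/47) = 1 · 15 = 15
  d = 94: 𝟙(94) · σ(376/94) = 1 · 7 = 7
  d = 188: 𝟙(188) · σ(376/188) = 1 · 3 = 3
  d = 376: 𝟙(376) · σ(376/376) = 1 · 1 = 1
Summing: (𝟙 * σ)(376) = 720 + 336 + 144 + 48 + 15 + 7 + 3 + 1 = 1274.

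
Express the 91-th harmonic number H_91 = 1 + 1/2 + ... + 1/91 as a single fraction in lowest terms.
H_91 = 3661081314759399341652108474601318124261/718766754945489455304472257065075294400

Direct summation: H_91 = 1 + 1/2 + ... + 1/91. The least common denominator is lcm(1, ..., 91) = 718766754945489455304472257065075294400; over this denominator the numerator is 718766754945489455304472257065075294400 + 359383377472744727652236128532537647200 + 239588918315163151768157419021691764800 + 179691688736372363826118064266268823600 + 143753350989097891060894451413015058880 + 119794459157581575884078709510845882400 + 102680964992212779329210322437867899200 + 89845844368186181913059032133134411800 + 79862972771721050589385806340563921600 + 71876675494548945530447225706507529440 + 65342432267771768664042932460461390400 + 59897229578790787942039354755422941200 + 55289750380422265792651712081928868800 + 51340482496106389664605161218933949600 + 47917783663032630353631483804338352960 + 44922922184093090956529516066567205900 + 42280397349734673841439544533239723200 + 39931486385860525294692903170281960800 + 37829829207657339752866960898161857600 + 35938337747274472765223612853253764720 + 34226988330737593109736774145955966400 + 32671216133885884332021466230230695200 + 31250728475890845882803141611525012800 + 29948614789395393971019677377711470600 + 28750670197819578212178890282603011776 + 27644875190211132896325856040964434400 + 26620990923907016863128602113521307200 + 25670241248053194832302580609466974800 + 24785060515361705355326629553968113600 + 23958891831516315176815741902169176480 + 23186024353080305009821685711776622400 + 22461461092046545478264758033283602950 + 21780810755923922888014310820153796800 + 21140198674867336920719772266619861600 + 20536192998442555865842064487573579840 + 19965743192930262647346451585140980400 + 19426128512040255548769520461218251200 + 18914914603828669876433480449080928800 + 18429916793474088597550570693976289600 + 17969168873637236382611806426626882360 + 17530896462085108665962737977196958400 + 17113494165368796554868387072977983200 + 16715505928964871053592378071280820800 + 16335608066942942166010733115115347600 + 15972594554344210117877161268112784320 + 15625364237945422941401570805762506400 + 15292909679691265006478133129044155200 + 14974307394697696985509838688855735300 + 14668709284601825618458617491123985600 + 14375335098909789106089445141301505888 + 14093465783244891280479848177746574400 + 13822437595105566448162928020482217200 + 13561636885763951986876835038963684800 + 13310495461953508431564301056760653600 + 13068486453554353732808586492092278080 + 12835120624026597416151290304733487400 + 12609943069219113250955653632720619200 + 12392530257680852677663314776984056800 + 12182487371957448394991055204492801600 + 11979445915758157588407870951084588240 + 11783061556483433693515938640411070400 + 11593012176540152504910842855888311200 + 11408996110245864369912258048651988800 + 11230730546023272739132379016641801475 + 11057950076084453158530342416385773760 + 10890405377961961444007155410076898400 + 10727862014111782914992123239777243200 + 10570099337433668460359886133309930800 + 10416909491963615294267713870508337600 + 10268096499221277932921032243786789920 + 10123475421767457116964397986832046400 + 9982871596465131323673225792570490200 + 9846119930760129524718798041987332800 + 9713064256020127774384760230609125600 + 9583556732606526070726296760867670592 + 9457457301914334938216740224540464400 + 9334633181110252666291847494351627200 + 9214958396737044298775285346988144800 + 9098313353740372851955345026140193600 + 8984584436818618191305903213313441180 + 8873663641302338954376200704507102400 + 8765448231042554332981368988598479200 + 8659840421029993437403280205603316800 + 8556747082684398277434193536488991600 + 8456079469946934768287908906647944640 + 8357752964482435526796189035640410400 + 8261686838453901785108876517989371200 + 8167804033471471083005366557557673800 + 8076030954443701744994070304101969600 + 7986297277172105058938580634056392160 + 7898535768631752256093101725989838400 = 3661081314759399341652108474601318124261, so H_91 = 3661081314759399341652108474601318124261/718766754945489455304472257065075294400 (already in lowest terms) ≈ 5.09356. (The PNT-adjacent estimate ln(91) + γ ≈ 5.08808 matches within O(1/n).)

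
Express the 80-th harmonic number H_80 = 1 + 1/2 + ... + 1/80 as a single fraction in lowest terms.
H_80 = 4880292608058024066886120358155997/982844219842241906412811281988800

Direct summation: H_80 = 1 + 1/2 + ... + 1/80. The least common denominator is lcm(1, ..., 80) = 32433859254793982911622772305630400; over this denominator the numerator is 32433859254793982911622772305630400 + 16216929627396991455811386152815200 + 10811286418264660970540924101876800 + 8108464813698495727905693076407600 + 6486771850958796582324554461126080 + 5405643209132330485270462050938400 + 4633408464970568987374681757947200 + 4054232406849247863952846538203800 + 3603762139421553656846974700625600 + 3243385925479398291162277230563040 + 2948532659526725719238433845966400 + 2702821604566165242635231025469200 + 2494912250368767916278674792740800 + 2316704232485284493687340878973600 + 2162257283652932194108184820375360 + 2027116203424623931976423269101900 + 1907874073811410759507221900331200 + 1801881069710776828423487350312800 + 1707045223936525416401198542401600 + 1621692962739699145581138615281520 + 1544469488323522995791560585982400 + 1474266329763362859619216922983200 + 1410167793686694909200990100244800 + 1351410802283082621317615512734600 + 1297354370191759316464910892225216 + 1247456125184383958139337396370400 + 1201254046473851218948991566875200 + 1158352116242642246843670439486800 + 1118408939820482169366302493297600 + 1081128641826466097054092410187680 + 1046253524348192997149121687278400 + 1013558101712311965988211634550950 + 982844219842241906412811281988800 + 953937036905705379753610950165600 + 926681692994113797474936351589440 + 900940534855388414211743675156400 + 876590790670107646260074927179200 + 853522611968262708200599271200800 + 831637416789589305426224930913600 + 810846481369849572790569307640760 + 791069737921804461259092007454400 + 772234744161761497895780292991200 + 754275796623115881665645867572800 + 737133164881681429809608461491600 + 720752427884310731369394940125120 + 705083896843347454600495050122400 + 690082111804127295991973878843200 + 675705401141541310658807756367300 + 661915494995795569624954536849600 + 648677185095879658232455446112608 + 635958024603803586502407300110400 + 623728062592191979069668698185200 + 611959608581018545502316458596800 + 600627023236925609474495783437600 + 589706531905345143847686769193280 + 579176058121321123421835219743400 + 569015074645508472133732847467200 + 559204469910241084683151246648800 + 549726428047355642569877496705600 + 540564320913233048527046205093840 + 531702610734327588715127414846400 + 523126762174096498574560843639200 + 514823162774507665263853528660800 + 506779050856155982994105817275475 + 498982450073753583255734958548160 + 491422109921120953206405640994400 + 484087451564089297188399586651200 + 476968518452852689876805475082800 + 470055931228898303066996700081600 + 463340846497056898737468175794720 + 456814919081605393121447497262400 + 450470267427694207105871837578200 + 444299441846492916597572223364800 + 438295395335053823130037463589600 + 432451456730586438821636964075072 + 426761305984131354100299635600400 + 421218951360960817034061977995200 + 415818708394794652713112465456800 + 410555180440430163438262940577600 + 405423240684924786395284653820380 = 161049656065914794207241971819147901, so H_80 = 161049656065914794207241971819147901/32433859254793982911622772305630400; reducing by gcd(161049656065914794207241971819147901, 32433859254793982911622772305630400) = 33 gives 4880292608058024066886120358155997/982844219842241906412811281988800 ≈ 4.96548. (The PNT-adjacent estimate ln(80) + γ ≈ 4.95924 matches within O(1/n).)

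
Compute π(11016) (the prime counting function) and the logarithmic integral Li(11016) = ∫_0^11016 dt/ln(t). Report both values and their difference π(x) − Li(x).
π(11016) = 1336;  Li(11016) ≈ 1355.86;  π(x) − Li(x) ≈ -19.86.

Direct count of primes ≤ 11016 gives π(11016) = 1336. Numerical evaluation of the logarithmic integral gives Li(11016) ≈ 1355.86. The difference π(x) − Li(x) ≈ -19.86 is typically negative for small/moderate x (Li(x) overestimates), though Littlewood's theorem shows this sign changes infinitely often.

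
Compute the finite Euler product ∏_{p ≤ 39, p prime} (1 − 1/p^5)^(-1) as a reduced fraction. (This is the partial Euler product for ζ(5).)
∏ = 132487865367718741281556988782580603348847966827605/127769623698019954360176628845208514576475652988928

The primes p ≤ 39 are [2, 3, 5, 7, 11, 13, 17, 19, 23, 29, 31, 37]. For each prime, (1 − 1/p^5)^(-1) = p^5 / (p^5 − 1). The product is (1 − 1/2^5)^(-1), (1 − 1/3^5)^(-1), (1 − 1/5^5)^(-1), (1 − 1/7^5)^(-1), (1 − 1/11^5)^(-1), (1 − 1/13^5)^(-1), (1 − 1/17^5)^(-1), (1 − 1/19^5)^(-1), (1 − 1/23^5)^(-1), (1 − 1/29^5)^(-1), (1 − 1/31^5)^(-1), (1 − 1/37^5)^(-1) = ∏ p^5 / (p^5 − 1) = 132487865367718741281556988782580603348847966827605/127769623698019954360176628845208514576475652988928.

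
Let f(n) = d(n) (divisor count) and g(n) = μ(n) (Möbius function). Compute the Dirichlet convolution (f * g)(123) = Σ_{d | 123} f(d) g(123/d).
(d * μ)(123) = 1

Divisors of 123: [1, 3, 41, 123]. For each d | 123:
  d = 1: d(1) · μ(123/1) = 1 · 1 = 1
  d = 3: d(3) · μ(123/3) = 2 · -1 = -2
  d = 41: d(41) · μ(123/41) = 2 · -1 = -2
  d = 123: d(123) · μ(123/123) = 4 · 1 = 4
Summing: (d * μ)(123) = 1 + -2 + -2 + 4 = 1.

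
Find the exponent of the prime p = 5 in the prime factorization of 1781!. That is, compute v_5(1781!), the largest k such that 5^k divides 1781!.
v_5(1781!) = 443

Legendre's formula: v_p(n!) = Σ_{k ≥ 1} ⌊n / p^k⌋. For p = 5, n = 1781, the terms are:
  ⌊1781/5^1⌋ = ⌊1781/5⌋ = 356
  ⌊1781/5^2⌋ = ⌊1781/25⌋ = 71
  ⌊1781/5^3⌋ = ⌊1781/125⌋ = 14
  ⌊1781/5^4⌋ = ⌊1781/625⌋ = 2
(the next term ⌊1781/5^5⌋ = 0, terminating the sum). Summing: v_5(1781!) = 356 + 71 + 14 + 2 = 443.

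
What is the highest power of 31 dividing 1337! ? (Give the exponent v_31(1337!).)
v_31(1337!) = 44

Legendre's formula: v_p(n!) = Σ_{k ≥ 1} ⌊n / p^k⌋. For p = 31, n = 1337, the terms are:
  ⌊1337/31^1⌋ = ⌊1337/31⌋ = 43
  ⌊1337/31^2⌋ = ⌊1337/961⌋ = 1
(the next term ⌊1337/31^3⌋ = 0, terminating the sum). Summing: v_31(1337!) = 43 + 1 = 44.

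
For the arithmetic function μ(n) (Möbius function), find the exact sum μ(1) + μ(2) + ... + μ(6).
Σ_{n ≤ 6} μ(n) = -1

Compute μ(n) for each 1 ≤ n ≤ 6: μ(1) = 1, μ(2) = -1, μ(3) = -1, μ(4) = 0, μ(5) = -1, μ(6) = 1. Summing all 6 values: -1. (Mertens function M(x) = Σ_{n ≤ x} μ(n); on average M(x) should be small (PNT ⟺ M(x) = o(x)).)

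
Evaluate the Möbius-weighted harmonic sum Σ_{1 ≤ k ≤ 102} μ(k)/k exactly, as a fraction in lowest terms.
Σ μ(k)/k = 2660830183286759736179348593747906673/232862364358497360900063316880507363070

Values of μ(k) for 1 ≤ k ≤ 102: μ(1) = 1, μ(2) = -1, μ(3) = -1, μ(5) = -1, μ(6) = 1, μ(7) = -1, μ(10) = 1, μ(11) = -1, μ(13) = -1, μ(14) = 1, μ(15) = 1, μ(17) = -1, μ(19) = -1, μ(21) = 1, μ(22) = 1, μ(23) = -1, μ(26) = 1, μ(29) = -1, μ(30) = -1, μ(31) = -1, μ(33) = 1, μ(34) = 1, μ(35) = 1, μ(37) = -1, μ(38) = 1, μ(39) = 1, μ(41) = -1, μ(42) = -1, μ(43) = -1, μ(46) = 1, μ(47) = -1, μ(51) = 1, μ(53) = -1, μ(55) = 1, μ(57) = 1, μ(58) = 1, μ(59) = -1, μ(61) = -1, μ(62) = 1, μ(65) = 1, μ(66) = -1, μ(67) = -1, μ(69) = 1, μ(70) = -1, μ(71) = -1, μ(73) = -1, μ(74) = 1, μ(77) = 1, μ(78) = -1, μ(79) = -1, μ(82) = 1, μ(83) = -1, μ(85) = 1, μ(86) = 1, μ(87) = 1, μ(89) = -1, μ(91) = 1, μ(93) = 1, μ(94) = 1, μ(95) = 1, μ(97) = -1, μ(101) = -1, μ(102) = -1, with μ = 0 on non-squarefree integers. Summing μ(k)/k for k where μ(k) ≠ 0 gives 2660830183286759736179348593747906673/232862364358497360900063316880507363070 ≈ 0.0114. (PNT ⟺ this sum → 0 as n → ∞.)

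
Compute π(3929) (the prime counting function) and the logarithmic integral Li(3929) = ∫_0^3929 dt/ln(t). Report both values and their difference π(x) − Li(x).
π(3929) = 545;  Li(3929) ≈ 556.79;  π(x) − Li(x) ≈ -11.79.

Direct count of primes ≤ 3929 gives π(3929) = 545. Numerical evaluation of the logarithmic integral gives Li(3929) ≈ 556.79. The difference π(x) − Li(x) ≈ -11.79 is typically negative for small/moderate x (Li(x) overestimates), though Littlewood's theorem shows this sign changes infinitely often.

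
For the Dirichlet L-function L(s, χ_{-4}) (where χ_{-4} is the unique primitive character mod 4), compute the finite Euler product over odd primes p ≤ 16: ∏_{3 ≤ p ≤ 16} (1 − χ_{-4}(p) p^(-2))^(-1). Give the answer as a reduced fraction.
∏ = 143143/156160

The odd primes p ≤ 16 are [3, 5, 7, 11, 13]. For each, χ(p) = 1 if p ≡ 1 mod 4, χ(p) = −1 if p ≡ 3 mod 4. Taking (1 − χ(p)/p^2)^(-1) = p^2/(p^2 − χ(p)): (1 − (-1)/3^2)^(-1) · (1 − (1)/5^2)^(-1) · (1 − (-1)/7^2)^(-1) · (1 − (-1)/11^2)^(-1) · (1 − (1)/13^2)^(-1) = 143143/156160.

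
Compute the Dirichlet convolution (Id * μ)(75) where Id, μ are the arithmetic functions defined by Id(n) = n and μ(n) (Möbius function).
(Id * μ)(75) = 40

Divisors of 75: [1, 3, 5, 15, 25, 75]. For each d | 75:
  d = 1: Id(1) · μ(75/1) = 1 · 0 = 0
  d = 3: Id(3) · μ(75/3) = 3 · 0 = 0
  d = 5: Id(5) · μ(75/5) = 5 · 1 = 5
  d = 15: Id(15) · μ(75/15) = 15 · -1 = -15
  d = 25: Id(25) · μ(75/25) = 25 · -1 = -25
  d = 75: Id(75) · μ(75/75) = 75 · 1 = 75
Summing: (Id * μ)(75) = 0 + 0 + 5 + -15 + -25 + 75 = 40.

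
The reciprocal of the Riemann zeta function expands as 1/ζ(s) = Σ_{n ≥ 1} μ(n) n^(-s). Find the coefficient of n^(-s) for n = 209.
μ(209) = 1

Factor n = 209 = 11 · 19. μ(n) = 0 if any exponent ≥ 2 (not squarefree); otherwise μ(n) = (−1)^{ω(n)} where ω(n) is the number of distinct prime factors. Applying: μ(209) = 1.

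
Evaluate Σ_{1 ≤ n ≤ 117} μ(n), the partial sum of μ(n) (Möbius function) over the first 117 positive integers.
Σ_{n ≤ 117} μ(n) = -5

Compute μ(n) for each 1 ≤ n ≤ 117: μ(1) = 1, μ(2) = -1, μ(3) = -1, μ(4) = 0, μ(5) = -1, μ(6) = 1, μ(7) = -1, μ(8) = 0, μ(9) = 0, μ(10) = 1, μ(11) = -1, μ(12) = 0, μ(13) = -1, μ(14) = 1, μ(15) = 1, μ(16) = 0, μ(17) = -1, μ(18) = 0, μ(19) = -1, μ(20) = 0, μ(21) = 1, μ(22) = 1, μ(23) = -1, μ(24) = 0, μ(25) = 0, μ(26) = 1, μ(27) = 0, μ(28) = 0, μ(29) = -1, μ(30) = -1, μ(31) = -1, μ(32) = 0, μ(33) = 1, μ(34) = 1, μ(35) = 1, μ(36) = 0, μ(37) = -1, μ(38) = 1, μ(39) = 1, μ(40) = 0, μ(41) = -1, μ(42) = -1, μ(43) = -1, μ(44) = 0, μ(45) = 0, μ(46) = 1, μ(47) = -1, μ(48) = 0, μ(49) = 0, μ(50) = 0, μ(51) = 1, μ(52) = 0, μ(53) = -1, μ(54) = 0, μ(55) = 1, μ(56) = 0, μ(57) = 1, μ(58) = 1, μ(59) = -1, μ(60) = 0, μ(61) = -1, μ(62) = 1, μ(63) = 0, μ(64) = 0, μ(65) = 1, μ(66) = -1, μ(67) = -1, μ(68) = 0, μ(69) = 1, μ(70) = -1, μ(71) = -1, μ(72) = 0, μ(73) = -1, μ(74) = 1, μ(75) = 0, μ(76) = 0, μ(77) = 1, μ(78) = -1, μ(79) = -1, μ(80) = 0, μ(81) = 0, μ(82) = 1, μ(83) = -1, μ(84) = 0, μ(85) = 1, μ(86) = 1, μ(87) = 1, μ(88) = 0, μ(89) = -1, μ(90) = 0, μ(91) = 1, μ(92) = 0, μ(93) = 1, μ(94) = 1, μ(95) = 1, μ(96) = 0, μ(97) = -1, μ(98) = 0, μ(99) = 0, μ(100) = 0, μ(101) = -1, μ(102) = -1, μ(103) = -1, μ(104) = 0, μ(105) = -1, μ(106) = 1, μ(107) = -1, μ(108) = 0, μ(109) = -1, μ(110) = -1, μ(111) = 1, μ(112) = 0, μ(113) = -1, μ(114) = -1, μ(115) = 1, μ(116) = 0, μ(117) = 0. Summing all 117 values: -5. (Mertens function M(x) = Σ_{n ≤ x} μ(n); on average M(x) should be small (PNT ⟺ M(x) = o(x)).)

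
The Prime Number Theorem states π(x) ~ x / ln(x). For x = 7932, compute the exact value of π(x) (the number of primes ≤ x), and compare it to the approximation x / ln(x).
π(7932) = 1001;  x/ln(x) ≈ 883.43;  relative error ≈ 11.75%.

Directly count primes up to 7932: π(7932) = 1001. The PNT approximation gives 7932/ln(7932) ≈ 7932/8.97866 ≈ 883.43. Relative error (π(x) − x/ln(x)) / π(x) ≈ 11.75%; the approximation is known to undercount slightly (Li(x) is a better estimate).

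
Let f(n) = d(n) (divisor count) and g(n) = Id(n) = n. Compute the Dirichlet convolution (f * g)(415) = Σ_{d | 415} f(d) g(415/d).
(d * Id)(415) = 595

Divisors of 415: [1, 5, 83, 415]. For each d | 415:
  d = 1: d(1) · Id(415/1) = 1 · 415 = 415
  d = 5: d(5) · Id(415/5) = 2 · 83 = 166
  d = 83: d(83) · Id(415/83) = 2 · 5 = 10
  d = 415: d(415) · Id(415/415) = 4 · 1 = 4
Summing: (d * Id)(415) = 415 + 166 + 10 + 4 = 595.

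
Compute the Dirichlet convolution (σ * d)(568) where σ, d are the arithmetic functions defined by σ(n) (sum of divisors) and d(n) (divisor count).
(σ * d)(568) = 3108

Divisors of 568: [1, 2, 4, 8, 71, 142, 284, 568]. For each d | 568:
  d = 1: σ(1) · d(568/1) = 1 · 8 = 8
  d = 2: σ(2) · d(568/2) = 3 · 6 = 18
  d = 4: σ(4) · d(568/4) = 7 · 4 = 28
  d = 8: σ(8) · d(568/8) = 15 · 2 = 30
  d = 71: σ(71) · d(568/71) = 72 · 4 = 288
  d = 142: σ(142) · d(568/142) = 216 · 3 = 648
  d = 284: σ(284) · d(568/284) = 504 · 2 = 1008
  d = 568: σ(568) · d(568/568) = 1080 · 1 = 1080
Summing: (σ * d)(568) = 8 + 18 + 28 + 30 + 288 + 648 + 1008 + 1080 = 3108.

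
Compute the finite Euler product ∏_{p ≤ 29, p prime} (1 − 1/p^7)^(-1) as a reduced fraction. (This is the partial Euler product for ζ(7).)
∏ = 20189988207350348919037978304364860886791127062160383015625/20022812195570168466484427140768180765465562977446282025216

The primes p ≤ 29 are [2, 3, 5, 7, 11, 13, 17, 19, 23, 29]. For each prime, (1 − 1/p^7)^(-1) = p^7 / (p^7 − 1). The product is (1 − 1/2^7)^(-1), (1 − 1/3^7)^(-1), (1 − 1/5^7)^(-1), (1 − 1/7^7)^(-1), (1 − 1/11^7)^(-1), (1 − 1/13^7)^(-1), (1 − 1/17^7)^(-1), (1 − 1/19^7)^(-1), (1 − 1/23^7)^(-1), (1 − 1/29^7)^(-1) = ∏ p^7 / (p^7 − 1) = 20189988207350348919037978304364860886791127062160383015625/20022812195570168466484427140768180765465562977446282025216.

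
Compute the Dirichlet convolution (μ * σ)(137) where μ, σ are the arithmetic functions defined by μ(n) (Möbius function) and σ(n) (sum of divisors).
(μ * σ)(137) = 137

Divisors of 137: [1, 137]. For each d | 137:
  d = 1: μ(1) · σ(137/1) = 1 · 138 = 138
  d = 137: μ(137) · σ(137/137) = -1 · 1 = -1
Summing: (μ * σ)(137) = 138 + -1 = 137.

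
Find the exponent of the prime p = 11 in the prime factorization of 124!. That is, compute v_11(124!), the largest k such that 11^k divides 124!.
v_11(124!) = 12

Legendre's formula: v_p(n!) = Σ_{k ≥ 1} ⌊n / p^k⌋. For p = 11, n = 124, the terms are:
  ⌊124/11^1⌋ = ⌊124/11⌋ = 11
  ⌊124/11^2⌋ = ⌊124/121⌋ = 1
(the next term ⌊124/11^3⌋ = 0, terminating the sum). Summing: v_11(124!) = 11 + 1 = 12.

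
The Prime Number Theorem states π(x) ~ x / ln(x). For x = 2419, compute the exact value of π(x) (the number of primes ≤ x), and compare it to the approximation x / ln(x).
π(2419) = 359;  x/ln(x) ≈ 310.48;  relative error ≈ 13.51%.

Directly count primes up to 2419: π(2419) = 359. The PNT approximation gives 2419/ln(2419) ≈ 2419/7.79111 ≈ 310.48. Relative error (π(x) − x/ln(x)) / π(x) ≈ 13.51%; the approximation is known to undercount slightly (Li(x) is a better estimate).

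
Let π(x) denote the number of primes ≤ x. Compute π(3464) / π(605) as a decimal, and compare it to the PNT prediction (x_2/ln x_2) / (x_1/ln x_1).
π(3464)/π(605) = 485/110 ≈ 4.4091;  PNT prediction ≈ 4.4998.

π(605) = 110 and π(3464) = 485, so π(3464)/π(605) ≈ 4.4091. The PNT-predicted ratio is (3464/ln(3464)) / (605/ln(605)) ≈ 4.4998. The two agree to within a few percent, as expected.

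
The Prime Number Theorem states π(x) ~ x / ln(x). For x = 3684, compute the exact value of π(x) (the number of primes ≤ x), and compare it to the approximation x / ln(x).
π(3684) = 514;  x/ln(x) ≈ 448.63;  relative error ≈ 12.72%.

Directly count primes up to 3684: π(3684) = 514. The PNT approximation gives 3684/ln(3684) ≈ 3684/8.21175 ≈ 448.63. Relative error (π(x) − x/ln(x)) / π(x) ≈ 12.72%; the approximation is known to undercount slightly (Li(x) is a better estimate).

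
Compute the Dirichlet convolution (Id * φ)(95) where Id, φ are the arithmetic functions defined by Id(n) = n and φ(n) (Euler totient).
(Id * φ)(95) = 333

Divisors of 95: [1, 5, 19, 95]. For each d | 95:
  d = 1: Id(1) · φ(95/1) = 1 · 72 = 72
  d = 5: Id(5) · φ(95/5) = 5 · 18 = 90
  d = 19: Id(19) · φ(95/19) = 19 · 4 = 76
  d = 95: Id(95) · φ(95/95) = 95 · 1 = 95
Summing: (Id * φ)(95) = 72 + 90 + 76 + 95 = 333.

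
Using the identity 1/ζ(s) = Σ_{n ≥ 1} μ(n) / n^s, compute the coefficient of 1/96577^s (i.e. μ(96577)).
μ(96577) = 1

Factor n = 96577 = 13 · 17 · 19 · 23. μ(n) = 0 if any exponent ≥ 2 (not squarefree); otherwise μ(n) = (−1)^{ω(n)} where ω(n) is the number of distinct prime factors. Applying: μ(96577) = 1.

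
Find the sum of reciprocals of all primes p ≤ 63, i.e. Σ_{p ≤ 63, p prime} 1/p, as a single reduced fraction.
Σ 1/p = 201015517717077830328949/117288381359406970983270

π(63) = 18, so the primes ≤ 63 are [2, 3, 5, 7, 11, 13, 17, 19, 23, 29, 31, 37, 41, 43, 47, 53, 59, 61]. Summing 1/p over these primes: 201015517717077830328949/117288381359406970983270 ≈ 1.7139. Mertens estimate ln ln(63) + 0.2615 ≈ 1.6829.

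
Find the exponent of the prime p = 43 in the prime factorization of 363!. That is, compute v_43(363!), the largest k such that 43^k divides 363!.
v_43(363!) = 8

Legendre's formula: v_p(n!) = Σ_{k ≥ 1} ⌊n / p^k⌋. For p = 43, n = 363, the terms are:
  ⌊363/43^1⌋ = ⌊363/43⌋ = 8
(the next term ⌊363/43^2⌋ = 0, terminating the sum). Summing: v_43(363!) = 8 = 8.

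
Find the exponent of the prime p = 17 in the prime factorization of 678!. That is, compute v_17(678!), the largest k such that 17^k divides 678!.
v_17(678!) = 41

Legendre's formula: v_p(n!) = Σ_{k ≥ 1} ⌊n / p^k⌋. For p = 17, n = 678, the terms are:
  ⌊678/17^1⌋ = ⌊678/17⌋ = 39
  ⌊678/17^2⌋ = ⌊678/289⌋ = 2
(the next term ⌊678/17^3⌋ = 0, terminating the sum). Summing: v_17(678!) = 39 + 2 = 41.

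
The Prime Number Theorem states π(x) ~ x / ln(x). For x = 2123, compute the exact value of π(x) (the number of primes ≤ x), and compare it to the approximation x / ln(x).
π(2123) = 319;  x/ln(x) ≈ 277.13;  relative error ≈ 13.12%.

Directly count primes up to 2123: π(2123) = 319. The PNT approximation gives 2123/ln(2123) ≈ 2123/7.66059 ≈ 277.13. Relative error (π(x) − x/ln(x)) / π(x) ≈ 13.12%; the approximation is known to undercount slightly (Li(x) is a better estimate).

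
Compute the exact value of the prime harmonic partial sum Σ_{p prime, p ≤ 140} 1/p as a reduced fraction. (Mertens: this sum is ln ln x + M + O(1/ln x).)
Σ 1/p = 18825509850919239131453102166593625244431364344421618363/10014646650599190067509233131649940057366334653200433090

π(140) = 34, so the primes ≤ 140 are [2, 3, 5, 7, 11, 13, 17, 19, 23, 29, 31, 37, 41, 43, 47, 53, 59, 61, 67, 71, 73, 79, 83, 89, 97, 101, 103, 107, 109, 113, 127, 131, 137, 139]. Summing 1/p over these primes: 18825509850919239131453102166593625244431364344421618363/10014646650599190067509233131649940057366334653200433090 ≈ 1.8798. Mertens estimate ln ln(140) + 0.2615 ≈ 1.8592.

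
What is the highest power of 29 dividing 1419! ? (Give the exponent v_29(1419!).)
v_29(1419!) = 49

Legendre's formula: v_p(n!) = Σ_{k ≥ 1} ⌊n / p^k⌋. For p = 29, n = 1419, the terms are:
  ⌊1419/29^1⌋ = ⌊1419/29⌋ = 48
  ⌊1419/29^2⌋ = ⌊1419/841⌋ = 1
(the next term ⌊1419/29^3⌋ = 0, terminating the sum). Summing: v_29(1419!) = 48 + 1 = 49.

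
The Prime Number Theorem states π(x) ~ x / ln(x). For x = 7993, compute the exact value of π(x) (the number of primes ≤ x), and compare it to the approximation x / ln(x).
π(7993) = 1007;  x/ln(x) ≈ 889.46;  relative error ≈ 11.67%.

Directly count primes up to 7993: π(7993) = 1007. The PNT approximation gives 7993/ln(7993) ≈ 7993/8.98632 ≈ 889.46. Relative error (π(x) − x/ln(x)) / π(x) ≈ 11.67%; the approximation is known to undercount slightly (Li(x) is a better estimate).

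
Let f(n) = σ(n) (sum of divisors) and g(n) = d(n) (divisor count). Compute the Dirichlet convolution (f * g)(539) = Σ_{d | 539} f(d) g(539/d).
(σ * d)(539) = 1064

Divisors of 539: [1, 7, 11, 49, 77, 539]. For each d | 539:
  d = 1: σ(1) · d(539/1) = 1 · 6 = 6
  d = 7: σ(7) · d(539/7) = 8 · 4 = 32
  d = 11: σ(11) · d(539/11) = 12 · 3 = 36
  d = 49: σ(49) · d(539/49) = 57 · 2 = 114
  d = 77: σ(77) · d(539/77) = 96 · 2 = 192
  d = 539: σ(539) · d(539/539) = 684 · 1 = 684
Summing: (σ * d)(539) = 6 + 32 + 36 + 114 + 192 + 684 = 1064.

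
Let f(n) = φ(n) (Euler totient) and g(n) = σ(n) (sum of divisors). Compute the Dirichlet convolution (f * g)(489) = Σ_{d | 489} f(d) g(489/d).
(φ * σ)(489) = 1956

Divisors of 489: [1, 3, 163, 489]. For each d | 489:
  d = 1: φ(1) · σ(489/1) = 1 · 656 = 656
  d = 3: φ(3) · σ(489/3) = 2 · 164 = 328
  d = 163: φ(163) · σ(489/163) = 162 · 4 = 648
  d = 489: φ(489) · σ(489/489) = 324 · 1 = 324
Summing: (φ * σ)(489) = 656 + 328 + 648 + 324 = 1956.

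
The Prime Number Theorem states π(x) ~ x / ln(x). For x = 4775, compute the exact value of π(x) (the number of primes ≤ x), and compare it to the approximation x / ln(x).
π(4775) = 641;  x/ln(x) ≈ 563.68;  relative error ≈ 12.06%.

Directly count primes up to 4775: π(4775) = 641. The PNT approximation gives 4775/ln(4775) ≈ 4775/8.47115 ≈ 563.68. Relative error (π(x) − x/ln(x)) / π(x) ≈ 12.06%; the approximation is known to undercount slightly (Li(x) is a better estimate).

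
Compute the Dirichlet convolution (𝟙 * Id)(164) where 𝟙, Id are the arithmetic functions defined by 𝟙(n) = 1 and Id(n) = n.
(𝟙 * Id)(164) = 294

Divisors of 164: [1, 2, 4, 41, 82, 164]. For each d | 164:
  d = 1: 𝟙(1) · Id(164/1) = 1 · 164 = 164
  d = 2: 𝟙(2) · Id(164/2) = 1 · 82 = 82
  d = 4: 𝟙(4) · Id(164/4) = 1 · 41 = 41
  d = 41: 𝟙(41) · Id(164/41) = 1 · 4 = 4
  d = 82: 𝟙(82) · Id(164/82) = 1 · 2 = 2
  d = 164: 𝟙(164) · Id(164/164) = 1 · 1 = 1
Summing: (𝟙 * Id)(164) = 164 + 82 + 41 + 4 + 2 + 1 = 294.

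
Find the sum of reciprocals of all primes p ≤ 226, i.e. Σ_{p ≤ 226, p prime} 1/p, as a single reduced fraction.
Σ 1/p = 718699639327957473429492425322377115938612460993073775465130392853544377727917042657991/367009731827331916465034565550136732339800312955331782619462457039988073311157667212930

π(226) = 48, so the primes ≤ 226 are [2, 3, 5, 7, 11, 13, 17, 19, 23, 29, 31, 37, 41, 43, 47, 53, 59, 61, 67, 71, 73, 79, 83, 89, 97, 101, 103, 107, 109, 113, 127, 131, 137, 139, 149, 151, 157, 163, 167, 173, 179, 181, 191, 193, 197, 199, 211, 223]. Summing 1/p over these primes: 718699639327957473429492425322377115938612460993073775465130392853544377727917042657991/367009731827331916465034565550136732339800312955331782619462457039988073311157667212930 ≈ 1.9583. Mertens estimate ln ln(226) + 0.2615 ≈ 1.9517.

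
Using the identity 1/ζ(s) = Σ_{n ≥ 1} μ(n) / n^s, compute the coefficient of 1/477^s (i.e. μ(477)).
μ(477) = 0

Factor n = 477 = 3^2 · 53. μ(n) = 0 if any exponent ≥ 2 (not squarefree); otherwise μ(n) = (−1)^{ω(n)} where ω(n) is the number of distinct prime factors. Applying: μ(477) = 0.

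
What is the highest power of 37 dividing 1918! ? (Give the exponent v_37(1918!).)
v_37(1918!) = 52

Legendre's formula: v_p(n!) = Σ_{k ≥ 1} ⌊n / p^k⌋. For p = 37, n = 1918, the terms are:
  ⌊1918/37^1⌋ = ⌊1918/37⌋ = 51
  ⌊1918/37^2⌋ = ⌊1918/1369⌋ = 1
(the next term ⌊1918/37^3⌋ = 0, terminating the sum). Summing: v_37(1918!) = 51 + 1 = 52.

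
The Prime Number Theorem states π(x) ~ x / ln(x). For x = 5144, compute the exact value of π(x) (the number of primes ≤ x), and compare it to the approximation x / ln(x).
π(5144) = 685;  x/ln(x) ≈ 601.95;  relative error ≈ 12.12%.

Directly count primes up to 5144: π(5144) = 685. The PNT approximation gives 5144/ln(5144) ≈ 5144/8.54559 ≈ 601.95. Relative error (π(x) − x/ln(x)) / π(x) ≈ 12.12%; the approximation is known to undercount slightly (Li(x) is a better estimate).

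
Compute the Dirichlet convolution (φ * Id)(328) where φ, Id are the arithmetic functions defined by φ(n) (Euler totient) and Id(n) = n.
(φ * Id)(328) = 1620

Divisors of 328: [1, 2, 4, 8, 41, 82, 164, 328]. For each d | 328:
  d = 1: φ(1) · Id(328/1) = 1 · 328 = 328
  d = 2: φ(2) · Id(328/2) = 1 · 164 = 164
  d = 4: φ(4) · Id(328/4) = 2 · 82 = 164
  d = 8: φ(8) · Id(328/8) = 4 · 41 = 164
  d = 41: φ(41) · Id(328/41) = 40 · 8 = 320
  d = 82: φ(82) · Id(328/82) = 40 · 4 = 160
  d = 164: φ(164) · Id(328/164) = 80 · 2 = 160
  d = 328: φ(328) · Id(328/328) = 160 · 1 = 160
Summing: (φ * Id)(328) = 328 + 164 + 164 + 164 + 320 + 160 + 160 + 160 = 1620.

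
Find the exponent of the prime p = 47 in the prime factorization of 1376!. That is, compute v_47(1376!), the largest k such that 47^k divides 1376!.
v_47(1376!) = 29

Legendre's formula: v_p(n!) = Σ_{k ≥ 1} ⌊n / p^k⌋. For p = 47, n = 1376, the terms are:
  ⌊1376/47^1⌋ = ⌊1376/47⌋ = 29
(the next term ⌊1376/47^2⌋ = 0, terminating the sum). Summing: v_47(1376!) = 29 = 29.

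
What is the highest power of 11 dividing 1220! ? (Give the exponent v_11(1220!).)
v_11(1220!) = 120

Legendre's formula: v_p(n!) = Σ_{k ≥ 1} ⌊n / p^k⌋. For p = 11, n = 1220, the terms are:
  ⌊1220/11^1⌋ = ⌊1220/11⌋ = 110
  ⌊1220/11^2⌋ = ⌊1220/121⌋ = 10
(the next term ⌊1220/11^3⌋ = 0, terminating the sum). Summing: v_11(1220!) = 110 + 10 = 120.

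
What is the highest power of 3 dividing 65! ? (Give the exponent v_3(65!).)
v_3(65!) = 30

Legendre's formula: v_p(n!) = Σ_{k ≥ 1} ⌊n / p^k⌋. For p = 3, n = 65, the terms are:
  ⌊65/3^1⌋ = ⌊65/3⌋ = 21
  ⌊65/3^2⌋ = ⌊65/9⌋ = 7
  ⌊65/3^3⌋ = ⌊65/27⌋ = 2
(the next term ⌊65/3^4⌋ = 0, terminating the sum). Summing: v_3(65!) = 21 + 7 + 2 = 30.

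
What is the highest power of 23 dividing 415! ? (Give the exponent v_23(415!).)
v_23(415!) = 18

Legendre's formula: v_p(n!) = Σ_{k ≥ 1} ⌊n / p^k⌋. For p = 23, n = 415, the terms are:
  ⌊415/23^1⌋ = ⌊415/23⌋ = 18
(the next term ⌊415/23^2⌋ = 0, terminating the sum). Summing: v_23(415!) = 18 = 18.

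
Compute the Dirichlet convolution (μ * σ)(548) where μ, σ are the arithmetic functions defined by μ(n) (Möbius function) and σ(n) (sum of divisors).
(μ * σ)(548) = 548

Divisors of 548: [1, 2, 4, 137, 274, 548]. For each d | 548:
  d = 1: μ(1) · σ(548/1) = 1 · 966 = 966
  d = 2: μ(2) · σ(548/2) = -1 · 414 = -414
  d = 4: μ(4) · σ(548/4) = 0 · 138 = 0
  d = 137: μ(137) · σ(548/137) = -1 · 7 = -7
  d = 274: μ(274) · σ(548/274) = 1 · 3 = 3
  d = 548: μ(548) · σ(548/548) = 0 · 1 = 0
Summing: (μ * σ)(548) = 966 + -414 + 0 + -7 + 3 + 0 = 548.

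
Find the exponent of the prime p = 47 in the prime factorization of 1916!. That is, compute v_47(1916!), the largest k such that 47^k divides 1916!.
v_47(1916!) = 40

Legendre's formula: v_p(n!) = Σ_{k ≥ 1} ⌊n / p^k⌋. For p = 47, n = 1916, the terms are:
  ⌊1916/47^1⌋ = ⌊1916/47⌋ = 40
(the next term ⌊1916/47^2⌋ = 0, terminating the sum). Summing: v_47(1916!) = 40 = 40.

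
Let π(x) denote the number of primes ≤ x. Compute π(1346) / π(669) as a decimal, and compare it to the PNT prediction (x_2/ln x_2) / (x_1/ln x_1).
π(1346)/π(669) = 217/121 ≈ 1.7934;  PNT prediction ≈ 1.8167.

π(669) = 121 and π(1346) = 217, so π(1346)/π(669) ≈ 1.7934. The PNT-predicted ratio is (1346/ln(1346)) / (669/ln(669)) ≈ 1.8167. The two agree to within a few percent, as expected.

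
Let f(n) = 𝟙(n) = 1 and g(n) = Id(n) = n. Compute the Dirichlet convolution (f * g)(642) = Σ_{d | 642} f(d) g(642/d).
(𝟙 * Id)(642) = 1296

Divisors of 642: [1, 2, 3, 6, 107, 214, 321, 642]. For each d | 642:
  d = 1: 𝟙(1) · Id(642/1) = 1 · 642 = 642
  d = 2: 𝟙(2) · Id(642/2) = 1 · 321 = 321
  d = 3: 𝟙(3) · Id(642/3) = 1 · 214 = 214
  d = 6: 𝟙(6) · Id(642/6) = 1 · 107 = 107
  d = 107: 𝟙(107) · Id(642/107) = 1 · 6 = 6
  d = 214: 𝟙(214) · Id(642/214) = 1 · 3 = 3
  d = 321: 𝟙(321) · Id(642/321) = 1 · 2 = 2
  d = 642: 𝟙(642) · Id(642/642) = 1 · 1 = 1
Summing: (𝟙 * Id)(642) = 642 + 321 + 214 + 107 + 6 + 3 + 2 + 1 = 1296.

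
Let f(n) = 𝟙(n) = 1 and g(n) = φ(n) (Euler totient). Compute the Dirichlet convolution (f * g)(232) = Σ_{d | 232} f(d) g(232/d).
(𝟙 * φ)(232) = 232

Divisors of 232: [1, 2, 4, 8, 29, 58, 116, 232]. For each d | 232:
  d = 1: 𝟙(1) · φ(232/1) = 1 · 112 = 112
  d = 2: 𝟙(2) · φ(232/2) = 1 · 56 = 56
  d = 4: 𝟙(4) · φ(232/4) = 1 · 28 = 28
  d = 8: 𝟙(8) · φ(232/8) = 1 · 28 = 28
  d = 29: 𝟙(29) · φ(232/29) = 1 · 4 = 4
  d = 58: 𝟙(58) · φ(232/58) = 1 · 2 = 2
  d = 116: 𝟙(116) · φ(232/116) = 1 · 1 = 1
  d = 232: 𝟙(232) · φ(232/232) = 1 · 1 = 1
Summing: (𝟙 * φ)(232) = 112 + 56 + 28 + 28 + 4 + 2 + 1 + 1 = 232.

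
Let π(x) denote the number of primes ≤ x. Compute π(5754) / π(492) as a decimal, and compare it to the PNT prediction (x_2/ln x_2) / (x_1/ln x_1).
π(5754)/π(492) = 757/94 ≈ 8.0532;  PNT prediction ≈ 8.3732.

π(492) = 94 and π(5754) = 757, so π(5754)/π(492) ≈ 8.0532. The PNT-predicted ratio is (5754/ln(5754)) / (492/ln(492)) ≈ 8.3732. The two agree to within a few percent, as expected.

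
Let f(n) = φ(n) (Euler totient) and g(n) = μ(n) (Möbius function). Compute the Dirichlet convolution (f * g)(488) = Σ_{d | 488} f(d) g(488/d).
(φ * μ)(488) = 118

Divisors of 488: [1, 2, 4, 8, 61, 122, 244, 488]. For each d | 488:
  d = 1: φ(1) · μ(488/1) = 1 · 0 = 0
  d = 2: φ(2) · μ(488/2) = 1 · 0 = 0
  d = 4: φ(4) · μ(488/4) = 2 · 1 = 2
  d = 8: φ(8) · μ(488/8) = 4 · -1 = -4
  d = 61: φ(61) · μ(488/61) = 60 · 0 = 0
  d = 122: φ(122) · μ(488/122) = 60 · 0 = 0
  d = 244: φ(244) · μ(488/244) = 120 · -1 = -120
  d = 488: φ(488) · μ(488/488) = 240 · 1 = 240
Summing: (φ * μ)(488) = 0 + 0 + 2 + -4 + 0 + 0 + -120 + 240 = 118.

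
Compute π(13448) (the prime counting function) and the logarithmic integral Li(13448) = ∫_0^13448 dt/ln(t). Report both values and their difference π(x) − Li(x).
π(13448) = 1593;  Li(13448) ≈ 1614.32;  π(x) − Li(x) ≈ -21.32.

Direct count of primes ≤ 13448 gives π(13448) = 1593. Numerical evaluation of the logarithmic integral gives Li(13448) ≈ 1614.32. The difference π(x) − Li(x) ≈ -21.32 is typically negative for small/moderate x (Li(x) overestimates), though Littlewood's theorem shows this sign changes infinitely often.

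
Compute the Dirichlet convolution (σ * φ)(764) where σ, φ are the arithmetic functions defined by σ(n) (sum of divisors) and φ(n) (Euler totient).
(σ * φ)(764) = 4584

Divisors of 764: [1, 2, 4, 191, 382, 764]. For each d | 764:
  d = 1: σ(1) · φ(764/1) = 1 · 380 = 380
  d = 2: σ(2) · φ(764/2) = 3 · 190 = 570
  d = 4: σ(4) · φ(764/4) = 7 · 190 = 1330
  d = 191: σ(191) · φ(764/191) = 192 · 2 = 384
  d = 382: σ(382) · φ(764/382) = 576 · 1 = 576
  d = 764: σ(764) · φ(764/764) = 1344 · 1 = 1344
Summing: (σ * φ)(764) = 380 + 570 + 1330 + 384 + 576 + 1344 = 4584.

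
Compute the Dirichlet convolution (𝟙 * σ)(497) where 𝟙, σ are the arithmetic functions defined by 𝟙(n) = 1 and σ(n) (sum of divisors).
(𝟙 * σ)(497) = 657

Divisors of 497: [1, 7, 71, 497]. For each d | 497:
  d = 1: 𝟙(1) · σ(497/1) = 1 · 576 = 576
  d = 7: 𝟙(7) · σ(497/7) = 1 · 72 = 72
  d = 71: 𝟙(71) · σ(497/71) = 1 · 8 = 8
  d = 497: 𝟙(497) · σ(497/497) = 1 · 1 = 1
Summing: (𝟙 * σ)(497) = 576 + 72 + 8 + 1 = 657.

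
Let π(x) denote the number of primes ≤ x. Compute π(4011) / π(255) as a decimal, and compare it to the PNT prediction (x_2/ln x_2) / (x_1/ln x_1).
π(4011)/π(255) = 553/54 ≈ 10.2407;  PNT prediction ≈ 10.5054.

π(255) = 54 and π(4011) = 553, so π(4011)/π(255) ≈ 10.2407. The PNT-predicted ratio is (4011/ln(4011)) / (255/ln(255)) ≈ 10.5054. The two agree to within a few percent, as expected.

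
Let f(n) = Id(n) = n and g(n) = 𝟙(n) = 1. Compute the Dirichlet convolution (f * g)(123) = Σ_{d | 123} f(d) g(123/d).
(Id * 𝟙)(123) = 168

Divisors of 123: [1, 3, 41, 123]. For each d | 123:
  d = 1: Id(1) · 𝟙(123/1) = 1 · 1 = 1
  d = 3: Id(3) · 𝟙(123/3) = 3 · 1 = 3
  d = 41: Id(41) · 𝟙(123/41) = 41 · 1 = 41
  d = 123: Id(123) · 𝟙(123/123) = 123 · 1 = 123
Summing: (Id * 𝟙)(123) = 1 + 3 + 41 + 123 = 168.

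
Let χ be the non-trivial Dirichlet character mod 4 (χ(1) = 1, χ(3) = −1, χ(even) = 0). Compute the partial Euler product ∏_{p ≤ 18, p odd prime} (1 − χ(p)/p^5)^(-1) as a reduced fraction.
∏ = 995046576444811700184375/998883930440647295664128

The odd primes p ≤ 18 are [3, 5, 7, 11, 13, 17]. For each, χ(p) = 1 if p ≡ 1 mod 4, χ(p) = −1 if p ≡ 3 mod 4. Taking (1 − χ(p)/p^5)^(-1) = p^5/(p^5 − χ(p)): (1 − (-1)/3^5)^(-1) · (1 − (1)/5^5)^(-1) · (1 − (-1)/7^5)^(-1) · (1 − (-1)/11^5)^(-1) · (1 − (1)/13^5)^(-1) · (1 − (1)/17^5)^(-1) = 995046576444811700184375/998883930440647295664128.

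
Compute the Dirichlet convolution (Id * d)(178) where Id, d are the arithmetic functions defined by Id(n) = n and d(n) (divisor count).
(Id * d)(178) = 364

Divisors of 178: [1, 2, 89, 178]. For each d | 178:
  d = 1: Id(1) · d(178/1) = 1 · 4 = 4
  d = 2: Id(2) · d(178/2) = 2 · 2 = 4
  d = 89: Id(89) · d(178/89) = 89 · 2 = 178
  d = 178: Id(178) · d(178/178) = 178 · 1 = 178
Summing: (Id * d)(178) = 4 + 4 + 178 + 178 = 364.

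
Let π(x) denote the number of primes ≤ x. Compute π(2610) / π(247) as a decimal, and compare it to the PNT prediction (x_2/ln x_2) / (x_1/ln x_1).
π(2610)/π(247) = 379/53 ≈ 7.1509;  PNT prediction ≈ 7.4000.

π(247) = 53 and π(2610) = 379, so π(2610)/π(247) ≈ 7.1509. The PNT-predicted ratio is (2610/ln(2610)) / (247/ln(247)) ≈ 7.4000. The two agree to within a few percent, as expected.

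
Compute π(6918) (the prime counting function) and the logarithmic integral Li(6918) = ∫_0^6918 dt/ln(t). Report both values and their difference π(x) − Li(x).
π(6918) = 890;  Li(6918) ≈ 905.06;  π(x) − Li(x) ≈ -15.06.

Direct count of primes ≤ 6918 gives π(6918) = 890. Numerical evaluation of the logarithmic integral gives Li(6918) ≈ 905.06. The difference π(x) − Li(x) ≈ -15.06 is typically negative for small/moderate x (Li(x) overestimates), though Littlewood's theorem shows this sign changes infinitely often.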